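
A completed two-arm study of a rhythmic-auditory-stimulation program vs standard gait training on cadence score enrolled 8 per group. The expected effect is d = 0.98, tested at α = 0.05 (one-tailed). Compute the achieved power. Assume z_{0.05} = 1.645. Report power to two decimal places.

For two equal groups, power = Φ(d·√(n/2) − z_{α}).
d·√(n/2) = 0.98 × √(8/2) = 0.98 × 2.000 = 1.960.
z_β = 1.960 − 1.645 = 0.315.
Power = Φ(0.315) = 0.624.

power ≈ 0.62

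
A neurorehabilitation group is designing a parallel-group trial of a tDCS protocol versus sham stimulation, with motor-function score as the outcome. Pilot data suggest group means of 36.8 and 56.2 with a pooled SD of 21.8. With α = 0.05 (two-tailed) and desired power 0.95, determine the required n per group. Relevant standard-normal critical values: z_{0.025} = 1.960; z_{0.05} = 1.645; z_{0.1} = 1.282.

Cohen's d = |M₁ − M₂| / SD_pooled = |36.8 − 56.2| / 21.8 = 19.4 / 21.8 = 0.890.
For two independent groups with equal n: n = 2·((z_{α/2} + z_β) / d)².
z_{α/2} + z_β = 1.960 + 1.645 = 3.605.
n = 2 × (3.605 / 0.890)² = 2 × 4.051² = 2 × 16.41 = 32.8.
Round up to the next whole participant.

n = 33 per group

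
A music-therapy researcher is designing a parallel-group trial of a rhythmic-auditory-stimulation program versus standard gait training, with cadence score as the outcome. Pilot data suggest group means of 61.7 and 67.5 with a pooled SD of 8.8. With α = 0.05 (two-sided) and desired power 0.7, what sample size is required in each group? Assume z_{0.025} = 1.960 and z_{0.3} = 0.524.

n = 29 per group

Cohen's d = |M₁ − M₂| / SD_pooled = |61.7 − 67.5| / 8.8 = 5.8 / 8.8 = 0.659.
For two independent groups with equal n: n = 2·((z_{α/2} + z_β) / d)².
z_{α/2} + z_β = 1.960 + 0.524 = 2.484.
n = 2 × (2.484 / 0.659)² = 2 × 3.769² = 2 × 14.21 = 28.4.
Round up to the next whole participant.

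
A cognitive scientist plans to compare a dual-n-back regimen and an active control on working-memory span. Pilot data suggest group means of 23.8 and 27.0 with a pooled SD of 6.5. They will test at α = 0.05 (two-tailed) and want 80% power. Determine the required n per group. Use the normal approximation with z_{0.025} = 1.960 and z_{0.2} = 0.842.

n = 65 per group

Cohen's d = |M₁ − M₂| / SD_pooled = |23.8 − 27.0| / 6.5 = 3.2 / 6.5 = 0.492.
For two independent groups with equal n: n = 2·((z_{α/2} + z_β) / d)².
z_{α/2} + z_β = 1.960 + 0.842 = 2.802.
n = 2 × (2.802 / 0.492)² = 2 × 5.695² = 2 × 32.43 = 64.9.
Round up to the next whole participant.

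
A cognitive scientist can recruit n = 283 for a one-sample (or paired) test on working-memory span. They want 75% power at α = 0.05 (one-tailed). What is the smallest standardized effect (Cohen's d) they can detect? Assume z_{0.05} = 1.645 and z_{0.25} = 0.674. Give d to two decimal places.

d_min ≈ 0.14

For a single sample (or paired design) of n = 283: d_min = (z_{α} + z_β)/√n.
z-sum = 1.645 + 0.674 = 2.319.
d_min = 2.319 / √283 = 2.319 / 16.823 = 0.138.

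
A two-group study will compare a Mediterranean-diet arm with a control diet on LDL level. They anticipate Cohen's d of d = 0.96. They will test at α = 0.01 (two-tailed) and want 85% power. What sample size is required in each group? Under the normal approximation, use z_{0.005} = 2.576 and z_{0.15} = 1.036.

For two independent groups with equal n: n = 2·((z_{α/2} + z_β) / d)².
z_{α/2} + z_β = 2.576 + 1.036 = 3.612.
n = 2 × (3.612 / 0.96)² = 2 × 3.763² = 2 × 14.16 = 28.3.
Round up to the next whole participant.

n = 29 per group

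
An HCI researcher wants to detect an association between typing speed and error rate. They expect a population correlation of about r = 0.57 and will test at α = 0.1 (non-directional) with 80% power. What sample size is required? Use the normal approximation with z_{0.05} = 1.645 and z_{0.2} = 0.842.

n = 18

Fisher's z: C = ½·ln((1+r)/(1−r)) = ½·ln(3.6512) = 0.6475.
n = ((z_{α/2} + z_β)/C)² + 3.
(1.645 + 0.842) / 0.6475 = 2.487 / 0.6475 = 3.841.
n = 3.841² + 3 = 14.75 + 3 = 17.8.
Round up.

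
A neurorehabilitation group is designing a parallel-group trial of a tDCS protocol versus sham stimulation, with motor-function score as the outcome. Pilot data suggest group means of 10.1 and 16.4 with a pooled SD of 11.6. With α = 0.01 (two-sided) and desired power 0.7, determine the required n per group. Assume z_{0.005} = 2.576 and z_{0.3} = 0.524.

n = 66 per group

Cohen's d = |M₁ − M₂| / SD_pooled = |10.1 − 16.4| / 11.6 = 6.3 / 11.6 = 0.543.
For two independent groups with equal n: n = 2·((z_{α/2} + z_β) / d)².
z_{α/2} + z_β = 2.576 + 0.524 = 3.100.
n = 2 × (3.100 / 0.543)² = 2 × 5.709² = 2 × 32.59 = 65.2.
Round up to the next whole participant.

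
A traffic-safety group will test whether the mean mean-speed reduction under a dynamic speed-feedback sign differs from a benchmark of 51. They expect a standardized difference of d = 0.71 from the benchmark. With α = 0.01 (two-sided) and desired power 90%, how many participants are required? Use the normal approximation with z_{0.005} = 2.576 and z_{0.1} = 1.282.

For a one-sample test: n = ((z_{α/2} + z_β) / d)².
z_{α/2} + z_β = 2.576 + 1.282 = 3.858.
n = (3.858 / 0.71)² = 5.434² = 29.53.
Round up.

n = 30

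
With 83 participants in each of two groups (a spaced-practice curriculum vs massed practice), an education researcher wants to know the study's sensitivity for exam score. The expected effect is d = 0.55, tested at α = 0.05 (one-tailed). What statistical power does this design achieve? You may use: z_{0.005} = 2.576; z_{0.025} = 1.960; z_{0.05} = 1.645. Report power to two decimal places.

For two equal groups, power = Φ(d·√(n/2) − z_{α}).
d·√(n/2) = 0.55 × √(83/2) = 0.55 × 6.442 = 3.543.
z_β = 3.543 − 1.645 = 1.898.
Power = Φ(1.898) = 0.971.

power ≈ 0.97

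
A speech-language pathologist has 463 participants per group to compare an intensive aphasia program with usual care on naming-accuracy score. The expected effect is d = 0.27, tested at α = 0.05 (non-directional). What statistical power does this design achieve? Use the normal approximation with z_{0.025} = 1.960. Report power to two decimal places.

power ≈ 0.98

For two equal groups, power = Φ(d·√(n/2) − z_{α/2}).
d·√(n/2) = 0.27 × √(463/2) = 0.27 × 15.215 = 4.108.
z_β = 4.108 − 1.960 = 2.148.
Power = Φ(2.148) = 0.984.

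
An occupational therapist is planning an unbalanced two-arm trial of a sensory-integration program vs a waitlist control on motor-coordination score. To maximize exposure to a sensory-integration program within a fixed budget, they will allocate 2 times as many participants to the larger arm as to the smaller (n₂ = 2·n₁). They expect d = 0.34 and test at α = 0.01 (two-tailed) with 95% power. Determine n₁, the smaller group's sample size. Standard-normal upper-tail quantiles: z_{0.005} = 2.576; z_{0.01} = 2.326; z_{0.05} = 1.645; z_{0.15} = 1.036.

With allocation ratio k = n₂/n₁ = 2, Var(x̄₁−x̄₂) = σ²(1/n₁ + 1/(k·n₁)) = σ²·(k+1)/(k·n₁).
So n₁ = (1 + 1/k)·((z_{α/2} + z_β)/d)² = 1.500 × (4.221/0.34)².
n₁ = 1.500 × 154.12 = 231.2.
Round up: n₁ = 232, giving n₂ = 2 × 232 = 464.

n₁ = 232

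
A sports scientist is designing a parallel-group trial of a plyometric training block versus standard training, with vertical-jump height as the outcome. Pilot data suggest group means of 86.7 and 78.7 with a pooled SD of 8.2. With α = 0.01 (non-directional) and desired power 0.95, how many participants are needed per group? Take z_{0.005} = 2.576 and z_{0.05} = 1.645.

Cohen's d = |M₁ − M₂| / SD_pooled = |86.7 − 78.7| / 8.2 = 8.0 / 8.2 = 0.976.
For two independent groups with equal n: n = 2·((z_{α/2} + z_β) / d)².
z_{α/2} + z_β = 2.576 + 1.645 = 4.221.
n = 2 × (4.221 / 0.976)² = 2 × 4.325² = 2 × 18.70 = 37.4.
Round up to the next whole participant.

n = 38 per group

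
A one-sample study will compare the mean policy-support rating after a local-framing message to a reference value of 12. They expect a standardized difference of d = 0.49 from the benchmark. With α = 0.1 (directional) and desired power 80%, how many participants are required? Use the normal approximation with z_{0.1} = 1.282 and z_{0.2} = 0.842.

For a one-sample test: n = ((z_{α} + z_β) / d)².
z_{α} + z_β = 1.282 + 0.842 = 2.124.
n = (2.124 / 0.49)² = 4.335² = 18.79.
Round up.

n = 19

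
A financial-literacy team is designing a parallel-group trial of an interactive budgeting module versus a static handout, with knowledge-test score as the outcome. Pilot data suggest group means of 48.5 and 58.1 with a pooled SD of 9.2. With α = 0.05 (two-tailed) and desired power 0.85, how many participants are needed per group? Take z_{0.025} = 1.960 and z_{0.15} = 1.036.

n = 17 per group

Cohen's d = |M₁ − M₂| / SD_pooled = |48.5 − 58.1| / 9.2 = 9.6 / 9.2 = 1.043.
For two independent groups with equal n: n = 2·((z_{α/2} + z_β) / d)².
z_{α/2} + z_β = 1.960 + 1.036 = 2.996.
n = 2 × (2.996 / 1.043)² = 2 × 2.872² = 2 × 8.25 = 16.5.
Round up to the next whole participant.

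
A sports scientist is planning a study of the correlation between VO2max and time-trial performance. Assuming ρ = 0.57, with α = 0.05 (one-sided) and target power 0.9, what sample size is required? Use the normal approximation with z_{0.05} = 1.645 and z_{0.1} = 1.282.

n = 24

Fisher's z: C = ½·ln((1+r)/(1−r)) = ½·ln(3.6512) = 0.6475.
n = ((z_{α} + z_β)/C)² + 3.
(1.645 + 1.282) / 0.6475 = 2.927 / 0.6475 = 4.520.
n = 4.520² + 3 = 20.43 + 3 = 23.4.
Round up.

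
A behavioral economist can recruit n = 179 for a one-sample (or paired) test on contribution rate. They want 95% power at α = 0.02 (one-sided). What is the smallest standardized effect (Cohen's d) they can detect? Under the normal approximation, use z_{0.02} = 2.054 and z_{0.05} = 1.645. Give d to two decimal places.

d_min ≈ 0.28

For a single sample (or paired design) of n = 179: d_min = (z_{α} + z_β)/√n.
z-sum = 2.054 + 1.645 = 3.699.
d_min = 3.699 / √179 = 3.699 / 13.379 = 0.276.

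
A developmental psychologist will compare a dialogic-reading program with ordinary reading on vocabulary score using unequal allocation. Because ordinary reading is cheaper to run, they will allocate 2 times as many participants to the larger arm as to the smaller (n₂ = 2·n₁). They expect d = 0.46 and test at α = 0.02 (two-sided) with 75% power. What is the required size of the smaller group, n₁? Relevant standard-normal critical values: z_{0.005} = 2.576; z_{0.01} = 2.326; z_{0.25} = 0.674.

With allocation ratio k = n₂/n₁ = 2, Var(x̄₁−x̄₂) = σ²(1/n₁ + 1/(k·n₁)) = σ²·(k+1)/(k·n₁).
So n₁ = (1 + 1/k)·((z_{α/2} + z_β)/d)² = 1.500 × (3.000/0.46)².
n₁ = 1.500 × 42.53 = 63.8.
Round up: n₁ = 64, giving n₂ = 2 × 64 = 128.

n₁ = 64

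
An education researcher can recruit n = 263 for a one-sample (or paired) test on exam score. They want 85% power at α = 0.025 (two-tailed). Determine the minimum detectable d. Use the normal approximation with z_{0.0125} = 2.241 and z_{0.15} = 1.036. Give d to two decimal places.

For a single sample (or paired design) of n = 263: d_min = (z_{α/2} + z_β)/√n.
z-sum = 2.241 + 1.036 = 3.277.
d_min = 3.277 / √263 = 3.277 / 16.217 = 0.202.

d_min ≈ 0.20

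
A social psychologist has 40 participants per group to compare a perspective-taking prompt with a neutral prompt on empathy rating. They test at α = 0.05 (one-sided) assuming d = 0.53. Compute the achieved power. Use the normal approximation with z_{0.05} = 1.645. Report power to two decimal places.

power ≈ 0.77

For two equal groups, power = Φ(d·√(n/2) − z_{α}).
d·√(n/2) = 0.53 × √(40/2) = 0.53 × 4.472 = 2.370.
z_β = 2.370 − 1.645 = 0.725.
Power = Φ(0.725) = 0.766.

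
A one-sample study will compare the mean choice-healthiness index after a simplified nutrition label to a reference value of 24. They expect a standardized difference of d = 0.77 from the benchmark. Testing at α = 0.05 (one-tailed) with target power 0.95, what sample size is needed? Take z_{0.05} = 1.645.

For a one-sample test: n = ((z_{α} + z_β) / d)².
z_{α} + z_β = 1.645 + 1.645 = 3.290.
n = (3.290 / 0.77)² = 4.273² = 18.26.
Round up.

n = 19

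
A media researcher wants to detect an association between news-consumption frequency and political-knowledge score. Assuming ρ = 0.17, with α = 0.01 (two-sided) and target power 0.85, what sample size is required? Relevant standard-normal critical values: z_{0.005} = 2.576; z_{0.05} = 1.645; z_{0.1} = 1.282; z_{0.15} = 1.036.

Fisher's z: C = ½·ln((1+r)/(1−r)) = ½·ln(1.4096) = 0.1717.
n = ((z_{α/2} + z_β)/C)² + 3.
(2.576 + 1.036) / 0.1717 = 3.612 / 0.1717 = 21.037.
n = 21.037² + 3 = 442.54 + 3 = 445.5.
Round up.

n = 446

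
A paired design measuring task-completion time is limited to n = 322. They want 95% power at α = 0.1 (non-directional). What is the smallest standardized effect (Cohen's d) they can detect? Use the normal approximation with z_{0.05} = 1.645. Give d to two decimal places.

d_min ≈ 0.18

For a single sample (or paired design) of n = 322: d_min = (z_{α/2} + z_β)/√n.
z-sum = 1.645 + 1.645 = 3.290.
d_min = 3.290 / √322 = 3.290 / 17.944 = 0.183.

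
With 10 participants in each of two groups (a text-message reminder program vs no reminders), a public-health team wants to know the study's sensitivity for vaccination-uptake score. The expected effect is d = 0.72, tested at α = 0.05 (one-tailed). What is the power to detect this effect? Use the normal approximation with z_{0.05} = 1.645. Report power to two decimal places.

power ≈ 0.49

For two equal groups, power = Φ(d·√(n/2) − z_{α}).
d·√(n/2) = 0.72 × √(10/2) = 0.72 × 2.236 = 1.610.
z_β = 1.610 − 1.645 = -0.035.
Power = Φ(-0.035) = 0.486.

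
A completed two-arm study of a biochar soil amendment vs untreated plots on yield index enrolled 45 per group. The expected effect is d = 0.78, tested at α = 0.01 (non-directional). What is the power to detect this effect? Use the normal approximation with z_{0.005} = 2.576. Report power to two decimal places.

power ≈ 0.87

For two equal groups, power = Φ(d·√(n/2) − z_{α/2}).
d·√(n/2) = 0.78 × √(45/2) = 0.78 × 4.743 = 3.700.
z_β = 3.700 − 2.576 = 1.124.
Power = Φ(1.124) = 0.869.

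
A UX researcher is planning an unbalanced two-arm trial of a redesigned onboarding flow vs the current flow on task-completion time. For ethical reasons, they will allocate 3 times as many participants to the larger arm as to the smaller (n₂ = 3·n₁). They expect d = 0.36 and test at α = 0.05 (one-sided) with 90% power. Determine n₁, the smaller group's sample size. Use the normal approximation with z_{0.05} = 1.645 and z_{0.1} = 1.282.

n₁ = 89

With allocation ratio k = n₂/n₁ = 3, Var(x̄₁−x̄₂) = σ²(1/n₁ + 1/(k·n₁)) = σ²·(k+1)/(k·n₁).
So n₁ = (1 + 1/k)·((z_{α} + z_β)/d)² = 1.333 × (2.927/0.36)².
n₁ = 1.333 × 66.11 = 88.1.
Round up: n₁ = 89, giving n₂ = 3 × 89 = 267.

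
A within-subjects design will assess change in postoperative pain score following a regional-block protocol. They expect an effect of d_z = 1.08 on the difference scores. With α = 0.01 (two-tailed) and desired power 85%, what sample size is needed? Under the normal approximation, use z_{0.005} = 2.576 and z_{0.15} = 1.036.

n = 12 pairs

For a paired (one-sample on differences) test: n = ((z_{α/2} + z_β) / d)².
z_{α/2} + z_β = 2.576 + 1.036 = 3.612.
n = (3.612 / 1.08)² = 3.344² = 11.19.
Round up.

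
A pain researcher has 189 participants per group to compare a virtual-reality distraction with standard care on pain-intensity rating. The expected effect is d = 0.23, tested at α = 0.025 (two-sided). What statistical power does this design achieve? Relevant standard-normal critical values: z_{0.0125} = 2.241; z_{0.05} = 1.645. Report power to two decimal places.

power ≈ 0.50

For two equal groups, power = Φ(d·√(n/2) − z_{α/2}).
d·√(n/2) = 0.23 × √(189/2) = 0.23 × 9.721 = 2.236.
z_β = 2.236 − 2.241 = -0.005.
Power = Φ(-0.005) = 0.498.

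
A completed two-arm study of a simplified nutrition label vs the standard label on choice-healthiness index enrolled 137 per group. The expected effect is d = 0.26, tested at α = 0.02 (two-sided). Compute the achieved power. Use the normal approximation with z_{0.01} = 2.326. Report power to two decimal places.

power ≈ 0.43

For two equal groups, power = Φ(d·√(n/2) − z_{α/2}).
d·√(n/2) = 0.26 × √(137/2) = 0.26 × 8.276 = 2.152.
z_β = 2.152 − 2.326 = -0.174.
Power = Φ(-0.174) = 0.431.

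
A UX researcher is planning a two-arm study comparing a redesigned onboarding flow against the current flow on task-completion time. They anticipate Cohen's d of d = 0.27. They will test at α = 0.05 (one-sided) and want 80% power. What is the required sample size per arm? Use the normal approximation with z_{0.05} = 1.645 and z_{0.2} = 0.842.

n = 170 per group

For two independent groups with equal n: n = 2·((z_{α} + z_β) / d)².
z_{α} + z_β = 1.645 + 0.842 = 2.487.
n = 2 × (2.487 / 0.27)² = 2 × 9.211² = 2 × 84.84 = 169.7.
Round up to the next whole participant.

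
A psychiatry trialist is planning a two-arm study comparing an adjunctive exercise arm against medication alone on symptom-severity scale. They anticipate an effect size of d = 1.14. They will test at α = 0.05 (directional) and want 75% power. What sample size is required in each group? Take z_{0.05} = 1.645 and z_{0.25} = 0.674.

For two independent groups with equal n: n = 2·((z_{α} + z_β) / d)².
z_{α} + z_β = 1.645 + 0.674 = 2.319.
n = 2 × (2.319 / 1.14)² = 2 × 2.034² = 2 × 4.14 = 8.3.
Round up to the next whole participant.

n = 9 per group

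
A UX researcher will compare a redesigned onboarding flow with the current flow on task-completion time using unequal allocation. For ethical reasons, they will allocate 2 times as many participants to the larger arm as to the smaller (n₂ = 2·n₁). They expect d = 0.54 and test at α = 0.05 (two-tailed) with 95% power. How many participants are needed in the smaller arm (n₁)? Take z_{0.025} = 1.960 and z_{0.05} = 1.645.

With allocation ratio k = n₂/n₁ = 2, Var(x̄₁−x̄₂) = σ²(1/n₁ + 1/(k·n₁)) = σ²·(k+1)/(k·n₁).
So n₁ = (1 + 1/k)·((z_{α/2} + z_β)/d)² = 1.500 × (3.605/0.54)².
n₁ = 1.500 × 44.57 = 66.9.
Round up: n₁ = 67, giving n₂ = 2 × 67 = 134.

n₁ = 67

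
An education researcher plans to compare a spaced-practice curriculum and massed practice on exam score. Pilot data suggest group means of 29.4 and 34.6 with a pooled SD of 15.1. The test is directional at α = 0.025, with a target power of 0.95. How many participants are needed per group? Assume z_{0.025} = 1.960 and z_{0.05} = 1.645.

Cohen's d = |M₁ − M₂| / SD_pooled = |29.4 − 34.6| / 15.1 = 5.2 / 15.1 = 0.344.
For two independent groups with equal n: n = 2·((z_{α} + z_β) / d)².
z_{α} + z_β = 1.960 + 1.645 = 3.605.
n = 2 × (3.605 / 0.344)² = 2 × 10.480² = 2 × 109.82 = 219.6.
Round up to the next whole participant.

n = 220 per group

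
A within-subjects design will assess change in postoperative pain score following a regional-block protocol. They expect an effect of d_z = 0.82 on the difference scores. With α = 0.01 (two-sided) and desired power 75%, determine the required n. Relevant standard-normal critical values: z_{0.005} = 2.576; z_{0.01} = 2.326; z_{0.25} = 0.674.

For a paired (one-sample on differences) test: n = ((z_{α/2} + z_β) / d)².
z_{α/2} + z_β = 2.576 + 0.674 = 3.250.
n = (3.250 / 0.82)² = 3.963² = 15.71.
Round up.

n = 16 pairs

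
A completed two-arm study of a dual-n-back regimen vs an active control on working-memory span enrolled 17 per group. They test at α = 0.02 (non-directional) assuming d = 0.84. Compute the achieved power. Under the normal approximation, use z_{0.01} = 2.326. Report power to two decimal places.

power ≈ 0.55

For two equal groups, power = Φ(d·√(n/2) − z_{α/2}).
d·√(n/2) = 0.84 × √(17/2) = 0.84 × 2.915 = 2.449.
z_β = 2.449 − 2.326 = 0.123.
Power = Φ(0.123) = 0.549.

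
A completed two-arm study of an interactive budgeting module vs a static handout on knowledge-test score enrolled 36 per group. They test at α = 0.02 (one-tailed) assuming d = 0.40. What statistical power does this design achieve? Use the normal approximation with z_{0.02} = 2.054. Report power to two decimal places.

For two equal groups, power = Φ(d·√(n/2) − z_{α}).
d·√(n/2) = 0.40 × √(36/2) = 0.40 × 4.243 = 1.697.
z_β = 1.697 − 2.054 = -0.357.
Power = Φ(-0.357) = 0.361.

power ≈ 0.36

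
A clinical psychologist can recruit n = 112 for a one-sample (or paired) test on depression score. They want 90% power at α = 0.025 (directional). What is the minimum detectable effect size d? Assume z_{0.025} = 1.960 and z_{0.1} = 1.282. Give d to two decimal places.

d_min ≈ 0.31

For a single sample (or paired design) of n = 112: d_min = (z_{α} + z_β)/√n.
z-sum = 1.960 + 1.282 = 3.242.
d_min = 3.242 / √112 = 3.242 / 10.583 = 0.306.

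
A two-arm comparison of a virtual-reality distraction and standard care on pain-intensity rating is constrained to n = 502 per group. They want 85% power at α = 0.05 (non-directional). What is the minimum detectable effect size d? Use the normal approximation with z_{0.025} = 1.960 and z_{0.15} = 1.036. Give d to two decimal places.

d_min ≈ 0.19

For two independent groups of n = 502 each: d_min = (z_{α/2} + z_β)·√(2/n).
z-sum = 1.960 + 1.036 = 2.996.
d_min = 2.996 × √(2/502) = 2.996 × 0.0631 = 0.189.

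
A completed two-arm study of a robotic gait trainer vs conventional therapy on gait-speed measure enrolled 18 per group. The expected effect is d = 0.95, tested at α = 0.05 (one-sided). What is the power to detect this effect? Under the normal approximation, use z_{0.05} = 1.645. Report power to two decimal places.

power ≈ 0.89

For two equal groups, power = Φ(d·√(n/2) − z_{α}).
d·√(n/2) = 0.95 × √(18/2) = 0.95 × 3.000 = 2.850.
z_β = 2.850 − 1.645 = 1.205.
Power = Φ(1.205) = 0.886.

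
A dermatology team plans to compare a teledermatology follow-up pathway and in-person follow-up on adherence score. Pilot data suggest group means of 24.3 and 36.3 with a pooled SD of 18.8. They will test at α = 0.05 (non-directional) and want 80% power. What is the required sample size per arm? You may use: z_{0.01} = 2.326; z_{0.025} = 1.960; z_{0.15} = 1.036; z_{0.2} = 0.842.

Cohen's d = |M₁ − M₂| / SD_pooled = |24.3 − 36.3| / 18.8 = 12.0 / 18.8 = 0.638.
For two independent groups with equal n: n = 2·((z_{α/2} + z_β) / d)².
z_{α/2} + z_β = 1.960 + 0.842 = 2.802.
n = 2 × (2.802 / 0.638)² = 2 × 4.392² = 2 × 19.29 = 38.6.
Round up to the next whole participant.

n = 39 per group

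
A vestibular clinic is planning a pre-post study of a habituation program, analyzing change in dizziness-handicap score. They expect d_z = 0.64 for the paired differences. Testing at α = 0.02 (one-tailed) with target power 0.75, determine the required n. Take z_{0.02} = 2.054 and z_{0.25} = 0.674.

For a paired (one-sample on differences) test: n = ((z_{α} + z_β) / d)².
z_{α} + z_β = 2.054 + 0.674 = 2.728.
n = (2.728 / 0.64)² = 4.263² = 18.17.
Round up.

n = 19 pairs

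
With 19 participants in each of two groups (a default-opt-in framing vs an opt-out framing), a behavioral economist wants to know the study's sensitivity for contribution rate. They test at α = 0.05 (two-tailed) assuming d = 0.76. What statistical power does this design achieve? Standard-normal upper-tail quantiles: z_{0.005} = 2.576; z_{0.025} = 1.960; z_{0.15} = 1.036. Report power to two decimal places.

power ≈ 0.65

For two equal groups, power = Φ(d·√(n/2) − z_{α/2}).
d·√(n/2) = 0.76 × √(19/2) = 0.76 × 3.082 = 2.342.
z_β = 2.342 − 1.960 = 0.382.
Power = Φ(0.382) = 0.649.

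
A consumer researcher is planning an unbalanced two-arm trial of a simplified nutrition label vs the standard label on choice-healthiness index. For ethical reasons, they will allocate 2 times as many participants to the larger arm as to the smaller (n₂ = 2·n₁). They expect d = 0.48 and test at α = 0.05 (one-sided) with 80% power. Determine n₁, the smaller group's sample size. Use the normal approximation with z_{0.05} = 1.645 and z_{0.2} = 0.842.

n₁ = 41

With allocation ratio k = n₂/n₁ = 2, Var(x̄₁−x̄₂) = σ²(1/n₁ + 1/(k·n₁)) = σ²·(k+1)/(k·n₁).
So n₁ = (1 + 1/k)·((z_{α} + z_β)/d)² = 1.500 × (2.487/0.48)².
n₁ = 1.500 × 26.85 = 40.3.
Round up: n₁ = 41, giving n₂ = 2 × 41 = 82.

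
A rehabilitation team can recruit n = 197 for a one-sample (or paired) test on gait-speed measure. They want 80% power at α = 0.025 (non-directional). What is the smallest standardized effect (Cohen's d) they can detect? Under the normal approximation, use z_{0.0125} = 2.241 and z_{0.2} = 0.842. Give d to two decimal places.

For a single sample (or paired design) of n = 197: d_min = (z_{α/2} + z_β)/√n.
z-sum = 2.241 + 0.842 = 3.083.
d_min = 3.083 / √197 = 3.083 / 14.036 = 0.220.

d_min ≈ 0.22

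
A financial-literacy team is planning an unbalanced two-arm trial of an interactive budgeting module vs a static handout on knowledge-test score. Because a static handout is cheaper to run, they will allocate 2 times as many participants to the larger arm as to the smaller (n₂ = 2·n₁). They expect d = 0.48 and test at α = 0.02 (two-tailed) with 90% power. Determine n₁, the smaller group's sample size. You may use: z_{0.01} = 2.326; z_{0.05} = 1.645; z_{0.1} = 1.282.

With allocation ratio k = n₂/n₁ = 2, Var(x̄₁−x̄₂) = σ²(1/n₁ + 1/(k·n₁)) = σ²·(k+1)/(k·n₁).
So n₁ = (1 + 1/k)·((z_{α/2} + z_β)/d)² = 1.500 × (3.608/0.48)².
n₁ = 1.500 × 56.50 = 84.8.
Round up: n₁ = 85, giving n₂ = 2 × 85 = 170.

n₁ = 85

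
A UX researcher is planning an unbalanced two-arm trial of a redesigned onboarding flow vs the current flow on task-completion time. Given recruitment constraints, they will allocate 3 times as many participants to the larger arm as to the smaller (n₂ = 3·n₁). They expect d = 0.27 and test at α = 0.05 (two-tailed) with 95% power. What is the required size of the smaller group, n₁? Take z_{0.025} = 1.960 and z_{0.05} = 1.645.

n₁ = 238

With allocation ratio k = n₂/n₁ = 3, Var(x̄₁−x̄₂) = σ²(1/n₁ + 1/(k·n₁)) = σ²·(k+1)/(k·n₁).
So n₁ = (1 + 1/k)·((z_{α/2} + z_β)/d)² = 1.333 × (3.605/0.27)².
n₁ = 1.333 × 178.27 = 237.7.
Round up: n₁ = 238, giving n₂ = 3 × 238 = 714.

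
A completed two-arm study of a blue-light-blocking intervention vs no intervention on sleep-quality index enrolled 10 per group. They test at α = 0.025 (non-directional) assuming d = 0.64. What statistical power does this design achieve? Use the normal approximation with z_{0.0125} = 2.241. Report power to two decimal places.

For two equal groups, power = Φ(d·√(n/2) − z_{α/2}).
d·√(n/2) = 0.64 × √(10/2) = 0.64 × 2.236 = 1.431.
z_β = 1.431 − 2.241 = -0.810.
Power = Φ(-0.810) = 0.209.

power ≈ 0.21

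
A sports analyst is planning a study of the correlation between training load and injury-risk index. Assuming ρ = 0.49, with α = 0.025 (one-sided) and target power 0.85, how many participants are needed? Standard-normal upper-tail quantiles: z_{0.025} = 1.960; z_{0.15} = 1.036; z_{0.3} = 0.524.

n = 35

Fisher's z: C = ½·ln((1+r)/(1−r)) = ½·ln(2.9216) = 0.5361.
n = ((z_{α} + z_β)/C)² + 3.
(1.960 + 1.036) / 0.5361 = 2.996 / 0.5361 = 5.589.
n = 5.589² + 3 = 31.23 + 3 = 34.2.
Round up.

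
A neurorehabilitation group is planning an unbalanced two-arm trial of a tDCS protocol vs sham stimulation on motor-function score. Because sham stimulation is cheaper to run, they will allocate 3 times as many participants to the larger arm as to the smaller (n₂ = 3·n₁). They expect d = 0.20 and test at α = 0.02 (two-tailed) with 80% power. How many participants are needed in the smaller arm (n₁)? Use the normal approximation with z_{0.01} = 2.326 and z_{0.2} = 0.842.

n₁ = 335

With allocation ratio k = n₂/n₁ = 3, Var(x̄₁−x̄₂) = σ²(1/n₁ + 1/(k·n₁)) = σ²·(k+1)/(k·n₁).
So n₁ = (1 + 1/k)·((z_{α/2} + z_β)/d)² = 1.333 × (3.168/0.20)².
n₁ = 1.333 × 250.91 = 334.5.
Round up: n₁ = 335, giving n₂ = 3 × 335 = 1005.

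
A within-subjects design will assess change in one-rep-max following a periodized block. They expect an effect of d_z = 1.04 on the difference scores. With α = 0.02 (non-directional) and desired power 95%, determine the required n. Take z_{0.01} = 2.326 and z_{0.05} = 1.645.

n = 15 pairs

For a paired (one-sample on differences) test: n = ((z_{α/2} + z_β) / d)².
z_{α/2} + z_β = 2.326 + 1.645 = 3.971.
n = (3.971 / 1.04)² = 3.818² = 14.58.
Round up.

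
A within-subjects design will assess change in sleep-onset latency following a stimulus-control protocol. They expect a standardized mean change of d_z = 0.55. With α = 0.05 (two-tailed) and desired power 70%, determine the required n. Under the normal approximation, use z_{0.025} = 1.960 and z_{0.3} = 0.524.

For a paired (one-sample on differences) test: n = ((z_{α/2} + z_β) / d)².
z_{α/2} + z_β = 1.960 + 0.524 = 2.484.
n = (2.484 / 0.55)² = 4.516² = 20.40.
Round up.

n = 21 pairs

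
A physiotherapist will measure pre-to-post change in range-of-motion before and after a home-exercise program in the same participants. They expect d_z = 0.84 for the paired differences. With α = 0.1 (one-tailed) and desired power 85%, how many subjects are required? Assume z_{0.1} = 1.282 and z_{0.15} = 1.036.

For a paired (one-sample on differences) test: n = ((z_{α} + z_β) / d)².
z_{α} + z_β = 1.282 + 1.036 = 2.318.
n = (2.318 / 0.84)² = 2.760² = 7.61.
Round up.

n = 8 pairs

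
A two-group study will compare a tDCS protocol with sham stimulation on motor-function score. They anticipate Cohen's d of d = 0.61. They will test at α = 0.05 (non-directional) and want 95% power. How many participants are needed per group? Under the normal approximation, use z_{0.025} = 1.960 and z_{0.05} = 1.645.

n = 70 per group

For two independent groups with equal n: n = 2·((z_{α/2} + z_β) / d)².
z_{α/2} + z_β = 1.960 + 1.645 = 3.605.
n = 2 × (3.605 / 0.61)² = 2 × 5.910² = 2 × 34.93 = 69.9.
Round up to the next whole participant.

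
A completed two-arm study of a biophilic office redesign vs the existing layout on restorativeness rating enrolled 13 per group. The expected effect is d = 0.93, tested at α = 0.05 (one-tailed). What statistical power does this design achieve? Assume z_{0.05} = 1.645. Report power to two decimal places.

power ≈ 0.77

For two equal groups, power = Φ(d·√(n/2) − z_{α}).
d·√(n/2) = 0.93 × √(13/2) = 0.93 × 2.550 = 2.371.
z_β = 2.371 − 1.645 = 0.726.
Power = Φ(0.726) = 0.766.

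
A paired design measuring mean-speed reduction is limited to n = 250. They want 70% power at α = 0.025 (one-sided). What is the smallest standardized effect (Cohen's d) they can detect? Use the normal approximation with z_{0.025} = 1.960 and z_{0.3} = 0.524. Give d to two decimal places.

For a single sample (or paired design) of n = 250: d_min = (z_{α} + z_β)/√n.
z-sum = 1.960 + 0.524 = 2.484.
d_min = 2.484 / √250 = 2.484 / 15.811 = 0.157.

d_min ≈ 0.16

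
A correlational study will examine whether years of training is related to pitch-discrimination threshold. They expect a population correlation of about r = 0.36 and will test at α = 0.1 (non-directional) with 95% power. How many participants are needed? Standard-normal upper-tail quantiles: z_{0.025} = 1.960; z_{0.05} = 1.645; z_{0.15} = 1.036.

Fisher's z: C = ½·ln((1+r)/(1−r)) = ½·ln(2.1250) = 0.3769.
n = ((z_{α/2} + z_β)/C)² + 3.
(1.645 + 1.645) / 0.3769 = 3.290 / 0.3769 = 8.729.
n = 8.729² + 3 = 76.20 + 3 = 79.2.
Round up.

n = 80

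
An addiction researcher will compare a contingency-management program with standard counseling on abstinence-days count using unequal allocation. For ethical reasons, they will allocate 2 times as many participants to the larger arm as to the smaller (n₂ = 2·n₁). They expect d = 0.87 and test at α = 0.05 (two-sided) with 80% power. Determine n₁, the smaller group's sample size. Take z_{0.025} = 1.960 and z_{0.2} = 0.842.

n₁ = 16

With allocation ratio k = n₂/n₁ = 2, Var(x̄₁−x̄₂) = σ²(1/n₁ + 1/(k·n₁)) = σ²·(k+1)/(k·n₁).
So n₁ = (1 + 1/k)·((z_{α/2} + z_β)/d)² = 1.500 × (2.802/0.87)².
n₁ = 1.500 × 10.37 = 15.6.
Round up: n₁ = 16, giving n₂ = 2 × 16 = 32.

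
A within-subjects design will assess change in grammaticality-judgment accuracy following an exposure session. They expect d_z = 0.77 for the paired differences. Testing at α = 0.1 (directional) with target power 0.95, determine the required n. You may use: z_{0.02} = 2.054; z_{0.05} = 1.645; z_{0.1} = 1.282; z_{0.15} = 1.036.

n = 15 pairs

For a paired (one-sample on differences) test: n = ((z_{α} + z_β) / d)².
z_{α} + z_β = 1.282 + 1.645 = 2.927.
n = (2.927 / 0.77)² = 3.801² = 14.45.
Round up.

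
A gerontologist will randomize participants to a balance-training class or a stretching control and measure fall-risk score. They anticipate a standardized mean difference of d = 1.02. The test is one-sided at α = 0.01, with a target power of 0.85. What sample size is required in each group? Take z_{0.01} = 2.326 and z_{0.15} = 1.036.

For two independent groups with equal n: n = 2·((z_{α} + z_β) / d)².
z_{α} + z_β = 2.326 + 1.036 = 3.362.
n = 2 × (3.362 / 1.02)² = 2 × 3.296² = 2 × 10.86 = 21.7.
Round up to the next whole participant.

n = 22 per group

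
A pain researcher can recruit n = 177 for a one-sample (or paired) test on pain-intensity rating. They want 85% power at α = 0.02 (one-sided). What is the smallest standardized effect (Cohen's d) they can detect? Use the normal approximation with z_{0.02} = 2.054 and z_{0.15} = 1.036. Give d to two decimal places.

For a single sample (or paired design) of n = 177: d_min = (z_{α} + z_β)/√n.
z-sum = 2.054 + 1.036 = 3.090.
d_min = 3.090 / √177 = 3.090 / 13.304 = 0.232.

d_min ≈ 0.23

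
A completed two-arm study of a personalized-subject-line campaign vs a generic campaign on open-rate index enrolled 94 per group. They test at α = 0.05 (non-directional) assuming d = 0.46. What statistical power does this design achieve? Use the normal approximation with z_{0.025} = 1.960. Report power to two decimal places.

power ≈ 0.88

For two equal groups, power = Φ(d·√(n/2) − z_{α/2}).
d·√(n/2) = 0.46 × √(94/2) = 0.46 × 6.856 = 3.154.
z_β = 3.154 − 1.960 = 1.194.
Power = Φ(1.194) = 0.884.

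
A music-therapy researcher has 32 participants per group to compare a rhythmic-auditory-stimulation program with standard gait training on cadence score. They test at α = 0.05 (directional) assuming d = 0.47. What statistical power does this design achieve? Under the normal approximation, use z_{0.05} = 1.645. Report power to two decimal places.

For two equal groups, power = Φ(d·√(n/2) − z_{α}).
d·√(n/2) = 0.47 × √(32/2) = 0.47 × 4.000 = 1.880.
z_β = 1.880 − 1.645 = 0.235.
Power = Φ(0.235) = 0.593.

power ≈ 0.59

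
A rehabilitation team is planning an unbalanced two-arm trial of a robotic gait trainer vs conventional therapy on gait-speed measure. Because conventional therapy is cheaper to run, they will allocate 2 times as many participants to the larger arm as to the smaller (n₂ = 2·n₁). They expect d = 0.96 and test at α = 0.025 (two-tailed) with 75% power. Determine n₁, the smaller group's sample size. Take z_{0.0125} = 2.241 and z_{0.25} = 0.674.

With allocation ratio k = n₂/n₁ = 2, Var(x̄₁−x̄₂) = σ²(1/n₁ + 1/(k·n₁)) = σ²·(k+1)/(k·n₁).
So n₁ = (1 + 1/k)·((z_{α/2} + z_β)/d)² = 1.500 × (2.915/0.96)².
n₁ = 1.500 × 9.22 = 13.8.
Round up: n₁ = 14, giving n₂ = 2 × 14 = 28.

n₁ = 14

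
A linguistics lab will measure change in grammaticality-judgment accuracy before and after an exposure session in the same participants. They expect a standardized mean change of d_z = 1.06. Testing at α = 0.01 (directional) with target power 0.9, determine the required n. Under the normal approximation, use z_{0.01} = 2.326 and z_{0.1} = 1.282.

n = 12 pairs

For a paired (one-sample on differences) test: n = ((z_{α} + z_β) / d)².
z_{α} + z_β = 2.326 + 1.282 = 3.608.
n = (3.608 / 1.06)² = 3.404² = 11.59.
Round up.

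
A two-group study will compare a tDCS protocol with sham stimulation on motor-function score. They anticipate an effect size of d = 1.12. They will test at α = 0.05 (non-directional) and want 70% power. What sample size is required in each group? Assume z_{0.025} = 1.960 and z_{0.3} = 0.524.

n = 10 per group

For two independent groups with equal n: n = 2·((z_{α/2} + z_β) / d)².
z_{α/2} + z_β = 1.960 + 0.524 = 2.484.
n = 2 × (2.484 / 1.12)² = 2 × 2.218² = 2 × 4.92 = 9.8.
Round up to the next whole participant.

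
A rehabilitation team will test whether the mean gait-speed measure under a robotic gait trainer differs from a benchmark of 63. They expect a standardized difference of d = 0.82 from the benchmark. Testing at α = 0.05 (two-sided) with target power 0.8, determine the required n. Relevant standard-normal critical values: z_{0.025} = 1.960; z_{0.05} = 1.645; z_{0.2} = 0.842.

For a one-sample test: n = ((z_{α/2} + z_β) / d)².
z_{α/2} + z_β = 1.960 + 0.842 = 2.802.
n = (2.802 / 0.82)² = 3.417² = 11.68.
Round up.

n = 12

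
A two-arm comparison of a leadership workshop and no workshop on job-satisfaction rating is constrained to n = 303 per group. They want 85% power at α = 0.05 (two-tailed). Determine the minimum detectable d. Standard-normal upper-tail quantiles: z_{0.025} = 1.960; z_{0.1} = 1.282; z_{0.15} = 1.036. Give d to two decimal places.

d_min ≈ 0.24

For two independent groups of n = 303 each: d_min = (z_{α/2} + z_β)·√(2/n).
z-sum = 1.960 + 1.036 = 2.996.
d_min = 2.996 × √(2/303) = 2.996 × 0.0812 = 0.243.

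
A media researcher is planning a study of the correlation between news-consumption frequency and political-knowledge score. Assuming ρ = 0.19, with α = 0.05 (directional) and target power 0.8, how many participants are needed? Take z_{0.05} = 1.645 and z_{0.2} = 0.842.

n = 171

Fisher's z: C = ½·ln((1+r)/(1−r)) = ½·ln(1.4691) = 0.1923.
n = ((z_{α} + z_β)/C)² + 3.
(1.645 + 0.842) / 0.1923 = 2.487 / 0.1923 = 12.933.
n = 12.933² + 3 = 167.26 + 3 = 170.3.
Round up.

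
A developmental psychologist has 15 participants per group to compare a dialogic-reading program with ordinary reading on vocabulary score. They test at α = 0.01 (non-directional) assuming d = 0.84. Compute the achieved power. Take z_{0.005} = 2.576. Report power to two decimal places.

For two equal groups, power = Φ(d·√(n/2) − z_{α/2}).
d·√(n/2) = 0.84 × √(15/2) = 0.84 × 2.739 = 2.300.
z_β = 2.300 − 2.576 = -0.276.
Power = Φ(-0.276) = 0.391.

power ≈ 0.39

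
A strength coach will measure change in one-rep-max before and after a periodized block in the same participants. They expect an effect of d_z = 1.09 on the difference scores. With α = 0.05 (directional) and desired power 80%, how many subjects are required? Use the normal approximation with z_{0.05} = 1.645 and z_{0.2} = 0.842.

n = 6 pairs

For a paired (one-sample on differences) test: n = ((z_{α} + z_β) / d)².
z_{α} + z_β = 1.645 + 0.842 = 2.487.
n = (2.487 / 1.09)² = 2.282² = 5.21.
Round up.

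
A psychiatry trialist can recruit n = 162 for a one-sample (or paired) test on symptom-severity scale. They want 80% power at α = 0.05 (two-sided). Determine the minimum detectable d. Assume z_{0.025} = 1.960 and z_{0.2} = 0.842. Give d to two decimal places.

d_min ≈ 0.22

For a single sample (or paired design) of n = 162: d_min = (z_{α/2} + z_β)/√n.
z-sum = 1.960 + 0.842 = 2.802.
d_min = 2.802 / √162 = 2.802 / 12.728 = 0.220.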